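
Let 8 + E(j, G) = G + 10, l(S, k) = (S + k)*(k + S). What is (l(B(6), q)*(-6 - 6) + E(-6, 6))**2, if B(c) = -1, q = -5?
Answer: 179776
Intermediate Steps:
l(S, k) = (S + k)**2 (l(S, k) = (S + k)*(S + k) = (S + k)**2)
E(j, G) = 2 + G (E(j, G) = -8 + (G + 10) = -8 + (10 + G) = 2 + G)
(l(B(6), q)*(-6 - 6) + E(-6, 6))**2 = ((-1 - 5)**2*(-6 - 6) + (2 + 6))**2 = ((-6)**2*(-12) + 8)**2 = (36*(-12) + 8)**2 = (-432 + 8)**2 = (-424)**2 = 179776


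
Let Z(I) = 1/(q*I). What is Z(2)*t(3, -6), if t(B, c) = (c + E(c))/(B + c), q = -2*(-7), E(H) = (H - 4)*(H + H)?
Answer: -19/14 ≈ -1.3571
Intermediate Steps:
E(H) = 2*H*(-4 + H) (E(H) = (-4 + H)*(2*H) = 2*H*(-4 + H))
q = 14
t(B, c) = (c + 2*c*(-4 + c))/(B + c)
Z(I) = 1/(14*I)
Z(2)*t(3, -6) = ((1/14)/2)*(-6*(-7 + 2*(-6))/(3 - 6)) = ((1/14)*(1/2))*(-6*(-7 - 12)/(-3)) = (-6*(-1/3)*(-19))/28 = (1/28)*(-38) = -19/14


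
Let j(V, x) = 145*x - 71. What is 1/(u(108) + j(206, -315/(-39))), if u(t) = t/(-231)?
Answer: 1001/1100786 ≈ 0.00090935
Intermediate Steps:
u(t) = -t/231 (u(t) = t*(-1/231) = -t/231)
j(V, x) = -71 + 145*x
1/(u(108) + j(206, -315/(-39))) = 1/(-1/231*108 + (-71 + 145*(-315/(-39)))) = 1/(-36/77 + (-71 + 145*(-315*(-1/39)))) = 1/(-36/77 + (-71 + 145*(105/13))) = 1/(-36/77 + (-71 + 15225/13)) = 1/(-36/77 + 14302/13) = 1/(1100786/1001) = 1001/1100786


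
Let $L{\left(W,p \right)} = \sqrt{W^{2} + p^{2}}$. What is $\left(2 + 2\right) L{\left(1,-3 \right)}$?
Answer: $4 \sqrt{10} \approx 12.649$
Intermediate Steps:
$\left(2 + 2\right) L{\left(1,-3 \right)} = \left(2 + 2\right) \sqrt{1^{2} + \left(-3\right)^{2}} = 4 \sqrt{1 + 9} = 4 \sqrt{10}$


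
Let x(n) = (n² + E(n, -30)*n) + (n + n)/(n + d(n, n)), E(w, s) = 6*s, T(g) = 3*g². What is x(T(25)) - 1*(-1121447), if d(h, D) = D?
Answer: 4299573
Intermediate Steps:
x(n) = 1 + n² - 180*n (x(n) = (n² + (6*(-30))*n) + (n + n)/(n + n) = (n² - 180*n) + (2*n)/((2*n)) = (n² - 180*n) + (2*n)*(1/(2*n)) = (n² - 180*n) + 1 = 1 + n² - 180*n)
x(T(25)) - 1*(-1121447) = (1 + (3*25²)² - 540*25²) - 1*(-1121447) = (1 + (3*625)² - 540*625) + 1121447 = (1 + 1875² - 180*1875) + 1121447 = (1 + 3515625 - 337500) + 1121447 = 3178126 + 1121447 = 4299573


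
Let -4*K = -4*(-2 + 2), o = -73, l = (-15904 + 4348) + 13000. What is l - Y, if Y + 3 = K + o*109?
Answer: 9404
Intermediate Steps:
l = 1444 (l = -11556 + 13000 = 1444)
K = 0 (K = -(-1)*(-2 + 2) = -(-1)*0 = -¼*0 = 0)
Y = -7960 (Y = -3 + (0 - 73*109) = -3 + (0 - 7957) = -3 - 7957 = -7960)
l - Y = 1444 - 1*(-7960) = 1444 + 7960 = 9404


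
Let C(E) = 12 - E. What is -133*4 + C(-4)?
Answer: -516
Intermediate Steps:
-133*4 + C(-4) = -133*4 + (12 - 1*(-4)) = -7*76 + (12 + 4) = -532 + 16 = -516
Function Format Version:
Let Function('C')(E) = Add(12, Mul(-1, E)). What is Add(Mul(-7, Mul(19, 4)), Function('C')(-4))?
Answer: -516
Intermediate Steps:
Add(Mul(-7, Mul(19, 4)), Function('C')(-4)) = Add(Mul(-7, Mul(19, 4)), Add(12, Mul(-1, -4))) = Add(Mul(-7, 76), Add(12, 4)) = Add(-532, 16) = -516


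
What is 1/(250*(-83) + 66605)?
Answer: 1/45855 ≈ 2.1808e-5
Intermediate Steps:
1/(250*(-83) + 66605) = 1/(-20750 + 66605) = 1/45855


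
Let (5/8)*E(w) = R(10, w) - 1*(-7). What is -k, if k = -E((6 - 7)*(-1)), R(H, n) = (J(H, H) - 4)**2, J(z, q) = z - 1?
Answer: 256/5 ≈ 51.200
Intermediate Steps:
J(z, q) = -1 + z
R(H, n) = (-5 + H)**2 (R(H, n) = ((-1 + H) - 4)**2 = (-5 + H)**2)
E(w) = 256/5 (E(w) = 8*((-5 + 10)**2 - 1*(-7))/5 = 8*(5**2 + 7)/5 = 8*(25 + 7)/5 = (8/5)*32 = 256/5)
k = -256/5 (k = -1*256/5 = -256/5 ≈ -51.200)
-k = -1*(-256/5) = 256/5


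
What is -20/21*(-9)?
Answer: 60/7 ≈ 8.5714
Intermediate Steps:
-20/21*(-9) = 60/7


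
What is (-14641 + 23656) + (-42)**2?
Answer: 10779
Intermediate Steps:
(-14641 + 23656) + (-42)**2 = 9015 + 1764 = 10779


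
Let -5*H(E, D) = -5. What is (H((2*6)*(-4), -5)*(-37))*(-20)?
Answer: 740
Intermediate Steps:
H(E, D) = 1 (H(E, D) = -1/5*(-5) = 1)
(H((2*6)*(-4), -5)*(-37))*(-20) = (1*(-37))*(-20) = -37*(-20) = 740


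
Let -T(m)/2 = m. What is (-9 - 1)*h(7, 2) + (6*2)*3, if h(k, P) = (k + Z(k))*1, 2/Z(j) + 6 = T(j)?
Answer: -33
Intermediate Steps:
T(m) = -2*m
Z(j) = 2/(-6 - 2*j)
h(k, P) = k - 1/(3 + k) (h(k, P) = (k - 1/(3 + k))*1 = k - 1/(3 + k))
(-9 - 1)*h(7, 2) + (6*2)*3 = (-9 - 1)*((-1 + 7*(3 + 7))/(3 + 7)) + (6*2)*3 = -10*(-1 + 7*10)/10 + 12*3 = -(-1 + 70) + 36 = -69 + 36 = -33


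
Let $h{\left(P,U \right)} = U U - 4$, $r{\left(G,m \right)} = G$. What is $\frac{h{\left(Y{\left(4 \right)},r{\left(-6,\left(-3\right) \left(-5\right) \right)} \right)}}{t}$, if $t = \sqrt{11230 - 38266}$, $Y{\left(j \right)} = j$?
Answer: $- \frac{16 i \sqrt{751}}{2253} \approx - 0.19462 i$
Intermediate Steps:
$t = 6 i \sqrt{751}$ ($t = \sqrt{-27036} = 6 i \sqrt{751} \approx 164.43 i$)
$h{\left(P,U \right)} = -4 + U^{2}$ ($h{\left(P,U \right)} = U^{2} - 4 = -4 + U^{2}$)
$\frac{h{\left(Y{\left(4 \right)},r{\left(-6,\left(-3\right) \left(-5\right) \right)} \right)}}{t} = \frac{-4 + \left(-6\right)^{2}}{6 i \sqrt{751}} = \left(-4 + 36\right) \left(- \frac{i \sqrt{751}}{4506}\right) = 32 \left(- \frac{i \sqrt{751}}{4506}\right) = - \frac{16 i \sqrt{751}}{2253}$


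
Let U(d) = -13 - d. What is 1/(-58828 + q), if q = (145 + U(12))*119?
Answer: -1/44548 ≈ -2.2448e-5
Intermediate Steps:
q = 14280 (q = (145 + (-13 - 1*12))*119 = (145 + (-13 - 12))*119 = (145 - 25)*119 = 120*119 = 14280)
1/(-58828 + q) = 1/(-58828 + 14280) = 1/(-44548) = -1/44548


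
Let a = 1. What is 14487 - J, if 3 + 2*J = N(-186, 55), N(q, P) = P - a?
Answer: 28923/2 ≈ 14462.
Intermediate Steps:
N(q, P) = -1 + P (N(q, P) = P - 1*1 = P - 1 = -1 + P)
J = 51/2 (J = -3/2 + (-1 + 55)/2 = -3/2 + (1/2)*54 = -3/2 + 27 = 51/2 ≈ 25.500)
14487 - J = 14487 - 1*51/2 = 14487 - 51/2 = 28923/2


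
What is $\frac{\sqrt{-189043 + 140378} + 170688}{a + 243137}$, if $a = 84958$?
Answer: $\frac{56896}{109365} + \frac{i \sqrt{48665}}{328095} \approx 0.52024 + 0.00067237 i$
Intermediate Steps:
$\frac{\sqrt{-189043 + 140378} + 170688}{a + 243137} = \frac{\sqrt{-189043 + 140378} + 170688}{84958 + 243137} = \frac{\sqrt{-48665} + 170688}{328095} = \left(i \sqrt{48665} + 170688\right) \frac{1}{328095} = \left(170688 + i \sqrt{48665}\right) \frac{1}{328095} = \frac{56896}{109365} + \frac{i \sqrt{48665}}{328095}$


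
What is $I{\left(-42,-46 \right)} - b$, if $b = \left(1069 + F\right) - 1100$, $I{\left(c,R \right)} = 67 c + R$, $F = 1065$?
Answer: $-3894$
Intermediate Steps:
$I{\left(c,R \right)} = R + 67 c$
$b = 1034$ ($b = \left(1069 + 1065\right) - 1100 = 2134 - 1100 = 1034$)
$I{\left(-42,-46 \right)} - b = \left(-46 + 67 \left(-42\right)\right) - 1034 = \left(-46 - 2814\right) - 1034 = -2860 - 1034 = -3894$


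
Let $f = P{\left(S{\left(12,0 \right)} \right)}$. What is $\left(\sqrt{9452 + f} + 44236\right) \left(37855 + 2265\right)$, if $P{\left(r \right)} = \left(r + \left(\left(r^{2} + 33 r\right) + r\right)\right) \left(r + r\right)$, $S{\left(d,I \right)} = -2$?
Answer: $1774748320 + 80240 \sqrt{2429} \approx 1.7787 \cdot 10^{9}$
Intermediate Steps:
$P{\left(r \right)} = 2 r \left(r^{2} + 35 r\right)$ ($P{\left(r \right)} = \left(r + \left(r^{2} + 34 r\right)\right) 2 r = \left(r^{2} + 35 r\right) 2 r = 2 r \left(r^{2} + 35 r\right)$)
$f = 264$ ($f = 2 \left(-2\right)^{2} \left(35 - 2\right) = 2 \cdot 4 \cdot 33 = 264$)
$\left(\sqrt{9452 + f} + 44236\right) \left(37855 + 2265\right) = \left(\sqrt{9452 + 264} + 44236\right) \left(37855 + 2265\right) = \left(\sqrt{9716} + 44236\right) 40120 = \left(2 \sqrt{2429} + 44236\right) 40120 = \left(44236 + 2 \sqrt{2429}\right) 40120 = 1774748320 + 80240 \sqrt{2429}$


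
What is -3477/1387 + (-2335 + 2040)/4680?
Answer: -175595/68328 ≈ -2.5699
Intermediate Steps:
-3477/1387 + (-2335 + 2040)/4680 = -3477*1/1387 - 295*1/4680 = -183/73 - 59/936 = -175595/68328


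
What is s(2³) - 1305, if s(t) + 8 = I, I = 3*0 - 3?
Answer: -1316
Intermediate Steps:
I = -3 (I = 0 - 3 = -3)
s(t) = -11 (s(t) = -8 - 3 = -11)
s(2³) - 1305 = -11 - 1305 = -1316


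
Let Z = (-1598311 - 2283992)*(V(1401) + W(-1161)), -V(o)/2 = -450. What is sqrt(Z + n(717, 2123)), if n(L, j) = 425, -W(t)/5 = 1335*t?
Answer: 10*I*sqrt(300900805738) ≈ 5.4854e+6*I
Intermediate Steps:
W(t) = -6675*t
V(o) = 900 (V(o) = -2*(-450) = 900)
Z = -30090080574225 (Z = (-1598311 - 2283992)*(900 - 6675*(-1161)) = -3882303*(900 + 7749675) = -3882303*7750575 = -30090080574225)
sqrt(Z + n(717, 2123)) = sqrt(-30090080574225 + 425) = sqrt(-30090080573800) = 10*I*sqrt(300900805738)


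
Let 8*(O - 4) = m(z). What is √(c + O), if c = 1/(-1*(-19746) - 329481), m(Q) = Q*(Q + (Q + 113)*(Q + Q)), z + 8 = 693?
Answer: √15975487897491487210/412980 ≈ 9678.3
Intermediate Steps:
z = 685 (z = -8 + 693 = 685)
m(Q) = Q*(Q + 2*Q*(113 + Q)) (m(Q) = Q*(Q + (113 + Q)*(2*Q)) = Q*(Q + 2*Q*(113 + Q)))
c = -1/309735 (c = 1/(19746 - 329481) = 1/(-309735) = -1/309735 ≈ -3.2286e-6)
O = 749352357/8 (O = 4 + (685²*(227 + 2*685))/8 = 4 + (469225*(227 + 1370))/8 = 4 + (469225*1597)/8 = 4 + (⅛)*749352325 = 4 + 749352325/8 = 749352357/8 ≈ 9.3669e+7)
√(c + O) = √(-1/309735 + 749352357/8) = √(232100652295387/2477880) = √15975487897491487210/412980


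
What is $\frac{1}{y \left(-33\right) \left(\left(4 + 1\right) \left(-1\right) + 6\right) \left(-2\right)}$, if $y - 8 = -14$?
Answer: $- \frac{1}{396} \approx -0.0025253$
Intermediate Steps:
$y = -6$ ($y = 8 - 14 = -6$)
$\frac{1}{y \left(-33\right) \left(\left(4 + 1\right) \left(-1\right) + 6\right) \left(-2\right)} = \frac{1}{\left(-6\right) \left(-33\right) \left(\left(4 + 1\right) \left(-1\right) + 6\right) \left(-2\right)} = \frac{1}{198 \left(5 \left(-1\right) + 6\right) \left(-2\right)} = \frac{1}{198 \left(-5 + 6\right) \left(-2\right)} = \frac{1}{198 \cdot 1 \left(-2\right)} = \frac{1}{198 \left(-2\right)} = \frac{1}{-396} = - \frac{1}{396}$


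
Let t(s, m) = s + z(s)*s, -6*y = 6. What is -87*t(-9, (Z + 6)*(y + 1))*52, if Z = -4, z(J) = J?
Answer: -325728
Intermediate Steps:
y = -1 (y = -⅙*6 = -1)
t(s, m) = s + s² (t(s, m) = s + s*s = s + s²)
-87*t(-9, (Z + 6)*(y + 1))*52 = -(-783)*(1 - 9)*52 = -(-783)*(-8)*52 = -87*72*52 = -6264*52 = -325728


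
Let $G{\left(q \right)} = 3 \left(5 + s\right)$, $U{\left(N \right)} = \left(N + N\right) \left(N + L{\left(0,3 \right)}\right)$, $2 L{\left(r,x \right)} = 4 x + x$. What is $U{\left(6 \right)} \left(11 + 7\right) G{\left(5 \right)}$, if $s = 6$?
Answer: $96228$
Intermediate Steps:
$L{\left(r,x \right)} = \frac{5 x}{2}$ ($L{\left(r,x \right)} = \frac{4 x + x}{2} = \frac{5 x}{2}$)
$U{\left(N \right)} = 2 N \left(\frac{15}{2} + N\right)$ ($U{\left(N \right)} = \left(N + N\right) \left(N + \frac{5}{2} \cdot 3\right) = 2 N \left(N + \frac{15}{2}\right) = 2 N \left(\frac{15}{2} + N\right)$)
$G{\left(q \right)} = 33$ ($G{\left(q \right)} = 3 \left(5 + 6\right) = 3 \cdot 11 = 33$)
$U{\left(6 \right)} \left(11 + 7\right) G{\left(5 \right)} = 6 \left(15 + 2 \cdot 6\right) \left(11 + 7\right) 33 = 6 \left(15 + 12\right) 18 \cdot 33 = 6 \cdot 27 \cdot 18 \cdot 33 = 162 \cdot 18 \cdot 33 = 2916 \cdot 33 = 96228$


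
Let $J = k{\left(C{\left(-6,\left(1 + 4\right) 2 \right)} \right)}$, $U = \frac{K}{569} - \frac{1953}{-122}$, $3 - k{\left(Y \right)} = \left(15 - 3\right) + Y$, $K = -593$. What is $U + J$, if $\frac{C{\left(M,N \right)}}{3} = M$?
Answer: $\frac{1663673}{69418} \approx 23.966$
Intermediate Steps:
$C{\left(M,N \right)} = 3 M$
$k{\left(Y \right)} = -9 - Y$ ($k{\left(Y \right)} = 3 - \left(\left(15 - 3\right) + Y\right) = 3 - \left(12 + Y\right) = -9 - Y$)
$U = \frac{1038911}{69418}$ ($U = - \frac{593}{569} - \frac{1953}{-122} = \left(-593\right) \frac{1}{569} - - \frac{1953}{122} = - \frac{593}{569} + \frac{1953}{122} = \frac{1038911}{69418} \approx 14.966$)
$J = 9$ ($J = -9 - 3 \left(-6\right) = -9 - -18 = -9 + 18 = 9$)
$U + J = \frac{1038911}{69418} + 9 = \frac{1663673}{69418}$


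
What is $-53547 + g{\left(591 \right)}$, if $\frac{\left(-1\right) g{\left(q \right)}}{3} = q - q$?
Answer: $-53547$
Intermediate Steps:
$g{\left(q \right)} = 0$ ($g{\left(q \right)} = - 3 \left(q - q\right) = \left(-3\right) 0 = 0$)
$-53547 + g{\left(591 \right)} = -53547 + 0 = -53547$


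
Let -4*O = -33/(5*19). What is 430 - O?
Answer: 163367/380 ≈ 429.91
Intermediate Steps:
O = 33/380 (O = -(-33)/(4*(5*19)) = -(-33)/(4*95) = -1/4*(-33/95) = 33/380 ≈ 0.086842)
430 - O = 430 - 1*33/380 = 430 - 33/380 = 163367/380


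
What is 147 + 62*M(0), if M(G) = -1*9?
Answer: -411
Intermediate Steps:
M(G) = -9
147 + 62*M(0) = 147 + 62*(-9) = 147 - 558 = -411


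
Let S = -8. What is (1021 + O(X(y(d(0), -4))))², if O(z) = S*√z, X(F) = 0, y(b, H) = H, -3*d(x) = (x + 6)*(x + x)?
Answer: 1042441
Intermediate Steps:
d(x) = -2*x*(6 + x)/3 (d(x) = -(x + 6)*(x + x)/3 = -(6 + x)*2*x/3 = -2*x*(6 + x)/3)
O(z) = -8*√z
(1021 + O(X(y(d(0), -4))))² = (1021 - 8*√0)² = (1021 - 8*0)² = (1021 + 0)² = 1021² = 1042441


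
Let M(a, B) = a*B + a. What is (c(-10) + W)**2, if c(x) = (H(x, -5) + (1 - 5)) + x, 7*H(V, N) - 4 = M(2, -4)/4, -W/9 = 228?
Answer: 836308561/196 ≈ 4.2669e+6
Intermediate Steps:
M(a, B) = a + B*a (M(a, B) = B*a + a = a + B*a)
W = -2052 (W = -9*228 = -2052)
H(V, N) = 5/14 (H(V, N) = 4/7 + ((2*(1 - 4))/4)/7 = 4/7 + ((2*(-3))*(1/4))/7 = 4/7 + (-6*1/4)/7 = 4/7 + (1/7)*(-3/2) = 4/7 - 3/14 = 5/14)
c(x) = -51/14 + x (c(x) = (5/14 + (1 - 5)) + x = (5/14 - 4) + x = -51/14 + x)
(c(-10) + W)**2 = ((-51/14 - 10) - 2052)**2 = (-191/14 - 2052)**2 = (-28919/14)**2 = 836308561/196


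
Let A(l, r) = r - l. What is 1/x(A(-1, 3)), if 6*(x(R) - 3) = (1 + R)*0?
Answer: 1/3 ≈ 0.33333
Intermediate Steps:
x(R) = 3 (x(R) = 3 + ((1 + R)*0)/6 = 3 + (1/6)*0 = 3 + 0 = 3)
1/x(A(-1, 3)) = 1/3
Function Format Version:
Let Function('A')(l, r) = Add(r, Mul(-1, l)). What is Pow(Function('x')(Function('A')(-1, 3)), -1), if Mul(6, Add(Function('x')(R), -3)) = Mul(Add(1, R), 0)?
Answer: Rational(1, 3) ≈ 0.33333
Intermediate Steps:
Function('x')(R) = 3 (Function('x')(R) = Add(3, Mul(Rational(1, 6), Mul(Add(1, R), 0))) = Add(3, Mul(Rational(1, 6), 0)) = Add(3, 0) = 3)
Pow(Function('x')(Function('A')(-1, 3)), -1) = Pow(3, -1) = Rational(1, 3)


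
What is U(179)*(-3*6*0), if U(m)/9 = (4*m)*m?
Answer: 0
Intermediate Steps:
U(m) = 36*m² (U(m) = 9*((4*m)*m) = 9*(4*m²) = 36*m²)
U(179)*(-3*6*0) = (36*179²)*(-3*6*0) = (36*32041)*(-18*0) = 1153476*0 = 0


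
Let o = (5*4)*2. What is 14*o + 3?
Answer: 563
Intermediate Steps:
o = 40 (o = 20*2 = 40)
14*o + 3 = 14*40 + 3 = 560 + 3 = 563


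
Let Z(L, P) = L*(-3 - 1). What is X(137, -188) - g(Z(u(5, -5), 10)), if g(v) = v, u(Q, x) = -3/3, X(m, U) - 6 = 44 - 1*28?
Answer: 18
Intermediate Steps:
X(m, U) = 22 (X(m, U) = 6 + (44 - 1*28) = 6 + (44 - 28) = 6 + 16 = 22)
u(Q, x) = -1 (u(Q, x) = -3*⅓ = -1)
Z(L, P) = -4*L (Z(L, P) = L*(-4) = -4*L)
X(137, -188) - g(Z(u(5, -5), 10)) = 22 - (-4)*(-1) = 22 - 1*4 = 22 - 4 = 18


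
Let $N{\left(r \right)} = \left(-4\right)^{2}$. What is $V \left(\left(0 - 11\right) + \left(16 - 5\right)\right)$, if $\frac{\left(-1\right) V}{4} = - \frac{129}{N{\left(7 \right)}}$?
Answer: $0$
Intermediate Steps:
$N{\left(r \right)} = 16$
$V = \frac{129}{4}$ ($V = - 4 \left(- \frac{129}{16}\right) = - 4 \left(\left(-129\right) \frac{1}{16}\right) = \left(-4\right) \left(- \frac{129}{16}\right) = \frac{129}{4} \approx 32.25$)
$V \left(\left(0 - 11\right) + \left(16 - 5\right)\right) = \frac{129 \left(\left(0 - 11\right) + \left(16 - 5\right)\right)}{4} = \frac{129 \left(\left(0 - 11\right) + 11\right)}{4} = \frac{129 \left(-11 + 11\right)}{4} = \frac{129}{4} \cdot 0 = 0$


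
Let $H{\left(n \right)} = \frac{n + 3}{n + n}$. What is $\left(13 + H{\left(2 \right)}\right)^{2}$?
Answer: $\frac{3249}{16} \approx 203.06$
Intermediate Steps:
$H{\left(n \right)} = \frac{3 + n}{2 n}$
$\left(13 + H{\left(2 \right)}\right)^{2} = \left(13 + \frac{3 + 2}{2 \cdot 2}\right)^{2} = \left(13 + \frac{1}{2} \cdot \frac{1}{2} \cdot 5\right)^{2} = \left(13 + \frac{5}{4}\right)^{2} = \left(\frac{57}{4}\right)^{2} = \frac{3249}{16}$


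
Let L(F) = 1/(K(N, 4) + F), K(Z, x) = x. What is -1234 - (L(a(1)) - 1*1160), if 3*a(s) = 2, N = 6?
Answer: -1039/14 ≈ -74.214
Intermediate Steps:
a(s) = ⅔ (a(s) = (⅓)*2 = ⅔)
L(F) = 1/(4 + F)
-1234 - (L(a(1)) - 1*1160) = -1234 - (1/(4 + ⅔) - 1*1160) = -1234 - (1/(14/3) - 1160) = -1234 - (3/14 - 1160) = -1234 - 1*(-16237/14) = -1234 + 16237/14 = -1039/14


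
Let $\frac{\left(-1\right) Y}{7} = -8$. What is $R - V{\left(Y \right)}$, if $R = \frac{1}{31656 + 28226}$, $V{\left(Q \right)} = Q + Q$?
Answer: $- \frac{6706783}{59882} \approx -112.0$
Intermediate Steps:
$Y = 56$ ($Y = \left(-7\right) \left(-8\right) = 56$)
$V{\left(Q \right)} = 2 Q$
$R = \frac{1}{59882} \approx 1.67 \cdot 10^{-5}$
$R - V{\left(Y \right)} = \frac{1}{59882} - 2 \cdot 56 = \frac{1}{59882} - 112 = - \frac{6706783}{59882}$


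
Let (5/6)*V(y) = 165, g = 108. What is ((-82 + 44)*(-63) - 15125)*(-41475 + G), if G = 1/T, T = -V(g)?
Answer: 104547621281/198 ≈ 5.2802e+8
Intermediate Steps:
V(y) = 198 (V(y) = (6/5)*165 = 198)
T = -198 (T = -1*198 = -198)
G = -1/198 (G = 1/(-198) = -1/198 ≈ -0.0050505)
((-82 + 44)*(-63) - 15125)*(-41475 + G) = ((-82 + 44)*(-63) - 15125)*(-41475 - 1/198) = (-38*(-63) - 15125)*(-8212051/198) = (2394 - 15125)*(-8212051/198) = -12731*(-8212051/198) = 104547621281/198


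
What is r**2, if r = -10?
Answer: 100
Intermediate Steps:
r**2 = (-10)**2 = 100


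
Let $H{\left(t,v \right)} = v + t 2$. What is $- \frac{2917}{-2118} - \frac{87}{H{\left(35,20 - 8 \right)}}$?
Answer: $\frac{13732}{43419} \approx 0.31627$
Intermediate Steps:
$H{\left(t,v \right)} = v + 2 t$
$- \frac{2917}{-2118} - \frac{87}{H{\left(35,20 - 8 \right)}} = - \frac{2917}{-2118} - \frac{87}{\left(20 - 8\right) + 2 \cdot 35} = \left(-2917\right) \left(- \frac{1}{2118}\right) - \frac{87}{12 + 70} = \frac{2917}{2118} - \frac{87}{82} = \frac{13732}{43419}$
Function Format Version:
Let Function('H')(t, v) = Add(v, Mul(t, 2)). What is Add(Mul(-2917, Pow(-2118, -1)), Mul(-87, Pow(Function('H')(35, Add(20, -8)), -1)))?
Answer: Rational(13732, 43419) ≈ 0.31627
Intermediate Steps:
Function('H')(t, v) = Add(v, Mul(2, t))
Add(Mul(-2917, Pow(-2118, -1)), Mul(-87, Pow(Function('H')(35, Add(20, -8)), -1))) = Add(Mul(-2917, Pow(-2118, -1)), Mul(-87, Pow(Add(Add(20, -8), Mul(2, 35)), -1))) = Add(Mul(-2917, Rational(-1, 2118)), Mul(-87, Pow(Add(12, 70), -1))) = Add(Rational(2917, 2118), Mul(-87, Pow(82, -1))) = Add(Rational(2917, 2118), Mul(-87, Rational(1, 82))) = Add(Rational(2917, 2118), Rational(-87, 82)) = Rational(13732, 43419)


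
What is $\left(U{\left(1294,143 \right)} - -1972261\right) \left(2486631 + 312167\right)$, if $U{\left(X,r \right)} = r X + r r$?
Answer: $6095087942096$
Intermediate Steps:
$U{\left(X,r \right)} = r^{2} + X r$ ($U{\left(X,r \right)} = X r + r^{2} = r^{2} + X r$)
$\left(U{\left(1294,143 \right)} - -1972261\right) \left(2486631 + 312167\right) = \left(143 \left(1294 + 143\right) - -1972261\right) \left(2486631 + 312167\right) = \left(143 \cdot 1437 + 1972261\right) 2798798 = \left(205491 + 1972261\right) 2798798 = 2177752 \cdot 2798798 = 6095087942096$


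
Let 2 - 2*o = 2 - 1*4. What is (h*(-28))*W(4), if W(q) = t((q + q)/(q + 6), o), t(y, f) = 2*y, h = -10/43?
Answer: 448/43 ≈ 10.419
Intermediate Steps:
h = -10/43 (h = -10*1/43 = -10/43 ≈ -0.23256)
o = 2 (o = 1 - (2 - 1*4)/2 = 1 - (2 - 4)/2 = 1 - 1/2*(-2) = 1 + 1 = 2)
W(q) = 4*q/(6 + q) (W(q) = 2*((q + q)/(q + 6)) = 2*((2*q)/(6 + q)) = 2*(2*q/(6 + q)) = 4*q/(6 + q))
(h*(-28))*W(4) = (-10/43*(-28))*(4*4/(6 + 4)) = 280*(4*4/10)/43 = 280*(4*4*(1/10))/43 = (280/43)*(8/5) = 448/43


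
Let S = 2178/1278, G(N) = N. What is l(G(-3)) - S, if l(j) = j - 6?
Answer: -760/71 ≈ -10.704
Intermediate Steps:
l(j) = -6 + j
S = 121/71 (S = 2178*(1/1278) = 121/71 ≈ 1.7042)
l(G(-3)) - S = (-6 - 3) - 1*121/71 = -9 - 121/71 = -760/71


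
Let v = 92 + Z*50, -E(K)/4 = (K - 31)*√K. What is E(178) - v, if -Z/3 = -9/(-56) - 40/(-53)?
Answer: 67247/1484 - 588*√178 ≈ -7799.6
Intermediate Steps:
Z = -8151/2968 (Z = -3*(-9/(-56) - 40/(-53)) = -3*(-9*(-1/56) - 40*(-1/53)) = -3*(9/56 + 40/53) = -3*2717/2968 = -8151/2968 ≈ -2.7463)
E(K) = -4*√K*(-31 + K) (E(K) = -4*(K - 31)*√K = -4*(-31 + K)*√K = -4*√K*(-31 + K))
v = -67247/1484 (v = 92 - 8151/2968*50 = 92 - 203775/1484 = -67247/1484 ≈ -45.315)
E(178) - v = 4*√178*(31 - 1*178) - 1*(-67247/1484) = 4*√178*(31 - 178) + 67247/1484 = 4*√178*(-147) + 67247/1484 = -588*√178 + 67247/1484 = 67247/1484 - 588*√178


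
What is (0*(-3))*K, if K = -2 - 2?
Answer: 0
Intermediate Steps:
K = -4
(0*(-3))*K = (0*(-3))*(-4) = 0*(-4) = 0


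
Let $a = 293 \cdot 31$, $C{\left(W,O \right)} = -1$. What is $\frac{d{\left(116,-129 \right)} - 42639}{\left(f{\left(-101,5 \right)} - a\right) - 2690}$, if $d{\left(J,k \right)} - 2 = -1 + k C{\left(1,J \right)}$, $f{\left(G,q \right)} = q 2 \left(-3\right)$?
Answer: $\frac{42509}{11803} \approx 3.6015$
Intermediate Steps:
$a = 9083$
$f{\left(G,q \right)} = - 6 q$ ($f{\left(G,q \right)} = 2 q \left(-3\right) = - 6 q$)
$d{\left(J,k \right)} = 1 - k$ ($d{\left(J,k \right)} = 2 + \left(-1 + k \left(-1\right)\right) = 2 - \left(1 + k\right) = 1 - k$)
$\frac{d{\left(116,-129 \right)} - 42639}{\left(f{\left(-101,5 \right)} - a\right) - 2690} = \frac{\left(1 - -129\right) - 42639}{\left(\left(-6\right) 5 - 9083\right) - 2690} = \frac{\left(1 + 129\right) - 42639}{\left(-30 - 9083\right) - 2690} = \frac{130 - 42639}{-9113 - 2690} = - \frac{42509}{-11803} = \left(-42509\right) \left(- \frac{1}{11803}\right) = \frac{42509}{11803}$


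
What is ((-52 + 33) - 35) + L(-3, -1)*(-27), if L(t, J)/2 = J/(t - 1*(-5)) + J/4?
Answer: -27/2 ≈ -13.500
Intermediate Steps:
L(t, J) = J/2 + 2*J/(5 + t) (L(t, J) = 2*(J/(t - 1*(-5)) + J/4) = 2*(J/(t + 5) + J*(1/4)) = 2*(J/(5 + t) + J/4) = 2*(J/4 + J/(5 + t)) = J/2 + 2*J/(5 + t))
((-52 + 33) - 35) + L(-3, -1)*(-27) = ((-52 + 33) - 35) + ((1/2)*(-1)*(9 - 3)/(5 - 3))*(-27) = (-19 - 35) + ((1/2)*(-1)*6/2)*(-27) = -54 + ((1/2)*(-1)*(1/2)*6)*(-27) = -54 - 3/2*(-27) = -54 + 81/2 = -27/2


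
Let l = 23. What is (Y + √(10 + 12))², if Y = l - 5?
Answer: (18 + √22)² ≈ 514.85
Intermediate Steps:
Y = 18 (Y = 23 - 5 = 18)
(Y + √(10 + 12))² = (18 + √(10 + 12))² = (18 + √22)²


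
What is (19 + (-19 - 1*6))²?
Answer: 36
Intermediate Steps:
(19 + (-19 - 1*6))² = (19 + (-19 - 6))² = (19 - 25)² = (-6)² = 36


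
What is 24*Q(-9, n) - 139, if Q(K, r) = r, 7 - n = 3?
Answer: -43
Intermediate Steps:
n = 4 (n = 7 - 1*3 = 7 - 3 = 4)
24*Q(-9, n) - 139 = 24*4 - 139 = 96 - 139 = -43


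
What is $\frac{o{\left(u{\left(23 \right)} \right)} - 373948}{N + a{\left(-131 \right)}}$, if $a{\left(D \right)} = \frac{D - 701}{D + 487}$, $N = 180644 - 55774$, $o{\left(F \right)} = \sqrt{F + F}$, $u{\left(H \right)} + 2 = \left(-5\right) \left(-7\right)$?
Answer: $- \frac{16640686}{5556611} + \frac{89 \sqrt{66}}{11113222} \approx -2.9947$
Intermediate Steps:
$u{\left(H \right)} = 33$ ($u{\left(H \right)} = -2 - -35 = -2 + 35 = 33$)
$o{\left(F \right)} = \sqrt{2} \sqrt{F}$ ($o{\left(F \right)} = \sqrt{2 F} = \sqrt{2} \sqrt{F}$)
$N = 124870$ ($N = 180644 - 55774 = 124870$)
$a{\left(D \right)} = \frac{-701 + D}{487 + D}$
$\frac{o{\left(u{\left(23 \right)} \right)} - 373948}{N + a{\left(-131 \right)}} = \frac{\sqrt{2} \sqrt{33} - 373948}{124870 + \frac{-701 - 131}{487 - 131}} = \frac{\sqrt{66} - 373948}{124870 + \frac{1}{356} \left(-832\right)} = \frac{-373948 + \sqrt{66}}{124870 + \frac{1}{356} \left(-832\right)} = \frac{-373948 + \sqrt{66}}{124870 - \frac{208}{89}} = \frac{-373948 + \sqrt{66}}{\frac{11113222}{89}} = \left(-373948 + \sqrt{66}\right) \frac{89}{11113222} = - \frac{16640686}{5556611} + \frac{89 \sqrt{66}}{11113222}$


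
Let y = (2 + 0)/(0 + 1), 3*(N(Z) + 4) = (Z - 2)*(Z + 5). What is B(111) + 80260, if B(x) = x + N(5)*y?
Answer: 80383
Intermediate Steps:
N(Z) = -4 + (-2 + Z)*(5 + Z)/3 (N(Z) = -4 + ((Z - 2)*(Z + 5))/3 = -4 + ((-2 + Z)*(5 + Z))/3 = -4 + (-2 + Z)*(5 + Z)/3)
y = 2 (y = 2/1 = 2*1 = 2)
B(x) = 12 + x (B(x) = x + (-22/3 + 5 + (1/3)*5**2)*2 = x + (-22/3 + 5 + (1/3)*25)*2 = x + (-22/3 + 5 + 25/3)*2 = x + 6*2 = x + 12 = 12 + x)
B(111) + 80260 = (12 + 111) + 80260 = 123 + 80260 = 80383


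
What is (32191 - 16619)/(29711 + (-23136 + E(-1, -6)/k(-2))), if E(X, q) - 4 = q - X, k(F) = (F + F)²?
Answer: 249152/105199 ≈ 2.3684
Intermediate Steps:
k(F) = 4*F² (k(F) = (2*F)² = 4*F²)
E(X, q) = 4 + q - X (E(X, q) = 4 + (q - X) = 4 + q - X)
(32191 - 16619)/(29711 + (-23136 + E(-1, -6)/k(-2))) = (32191 - 16619)/(29711 + (-23136 + (4 - 6 - 1*(-1))/((4*(-2)²)))) = 15572/(29711 + (-23136 + (4 - 6 + 1)/((4*4)))) = 15572/(29711 + (-23136 - 1/16)) = 15572/(29711 - 370177/16) = 15572/(105199/16) = 15572*(16/105199) = 249152/105199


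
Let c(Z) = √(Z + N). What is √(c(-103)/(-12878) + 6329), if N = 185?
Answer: √(1049619612836 - 12878*√82)/12878 ≈ 79.555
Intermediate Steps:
c(Z) = √(185 + Z) (c(Z) = √(Z + 185) = √(185 + Z))
√(c(-103)/(-12878) + 6329) = √(√(185 - 103)/(-12878) + 6329) = √(√82*(-1/12878) + 6329) = √(-√82/12878 + 6329) = √(6329 - √82/12878)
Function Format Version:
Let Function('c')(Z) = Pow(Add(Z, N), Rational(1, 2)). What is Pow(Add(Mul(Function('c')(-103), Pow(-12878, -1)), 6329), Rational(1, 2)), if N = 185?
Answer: Mul(Rational(1, 12878), Pow(Add(1049619612836, Mul(-12878, Pow(82, Rational(1, 2)))), Rational(1, 2))) ≈ 79.555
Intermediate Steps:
Function('c')(Z) = Pow(Add(185, Z), Rational(1, 2)) (Function('c')(Z) = Pow(Add(Z, 185), Rational(1, 2)) = Pow(Add(185, Z), Rational(1, 2)))
Pow(Add(Mul(Function('c')(-103), Pow(-12878, -1)), 6329), Rational(1, 2)) = Pow(Add(Mul(Pow(Add(185, -103), Rational(1, 2)), Pow(-12878, -1)), 6329), Rational(1, 2)) = Pow(Add(Mul(Pow(82, Rational(1, 2)), Rational(-1, 12878)), 6329), Rational(1, 2)) = Pow(Add(Mul(Rational(-1, 12878), Pow(82, Rational(1, 2))), 6329), Rational(1, 2)) = Pow(Add(6329, Mul(Rational(-1, 12878), Pow(82, Rational(1, 2)))), Rational(1, 2))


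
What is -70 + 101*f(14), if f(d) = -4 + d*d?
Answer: 19322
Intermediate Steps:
f(d) = -4 + d**2
-70 + 101*f(14) = -70 + 101*(-4 + 14**2) = -70 + 101*(-4 + 196) = -70 + 101*192 = -70 + 19392 = 19322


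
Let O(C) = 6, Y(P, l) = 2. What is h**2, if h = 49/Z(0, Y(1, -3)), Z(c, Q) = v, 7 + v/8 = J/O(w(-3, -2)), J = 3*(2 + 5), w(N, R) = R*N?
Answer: 49/16 ≈ 3.0625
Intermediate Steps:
w(N, R) = N*R
J = 21 (J = 3*7 = 21)
v = -28 (v = -56 + 8*(21/6) = -56 + 8*(21*(1/6)) = -56 + 8*(7/2) = -56 + 28 = -28)
Z(c, Q) = -28
h = -7/4 (h = 49/(-28) = 49*(-1/28) = -7/4 ≈ -1.7500)
h**2 = (-7/4)**2 = 49/16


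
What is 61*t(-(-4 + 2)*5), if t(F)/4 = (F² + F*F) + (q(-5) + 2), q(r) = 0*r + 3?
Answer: 50020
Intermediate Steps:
q(r) = 3 (q(r) = 0 + 3 = 3)
t(F) = 20 + 8*F² (t(F) = 4*((F² + F*F) + (3 + 2)) = 4*((F² + F²) + 5) = 4*(2*F² + 5) = 4*(5 + 2*F²) = 20 + 8*F²)
61*t(-(-4 + 2)*5) = 61*(20 + 8*(-(-4 + 2)*5)²) = 61*(20 + 8*(-1*(-2)*5)²) = 61*(20 + 8*(2*5)²) = 61*(20 + 8*10²) = 61*(20 + 8*100) = 61*(20 + 800) = 61*820 = 50020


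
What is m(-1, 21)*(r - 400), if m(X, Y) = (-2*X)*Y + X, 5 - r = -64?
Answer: -13571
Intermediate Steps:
r = 69 (r = 5 - 1*(-64) = 5 + 64 = 69)
m(X, Y) = X - 2*X*Y (m(X, Y) = -2*X*Y + X = X - 2*X*Y)
m(-1, 21)*(r - 400) = (-(1 - 2*21))*(69 - 400) = -(1 - 42)*(-331) = -1*(-41)*(-331) = 41*(-331) = -13571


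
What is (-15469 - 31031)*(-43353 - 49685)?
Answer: 4326267000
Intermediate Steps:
(-15469 - 31031)*(-43353 - 49685) = -46500*(-93038) = 4326267000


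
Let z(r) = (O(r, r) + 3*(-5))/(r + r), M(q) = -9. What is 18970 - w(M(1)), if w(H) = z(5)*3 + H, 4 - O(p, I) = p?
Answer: 94919/5 ≈ 18984.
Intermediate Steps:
O(p, I) = 4 - p
z(r) = (-11 - r)/(2*r) (z(r) = ((4 - r) + 3*(-5))/(r + r) = ((4 - r) - 15)/((2*r)) = (-11 - r)*(1/(2*r)) = (-11 - r)/(2*r))
w(H) = -24/5 + H (w(H) = ((½)*(-11 - 1*5)/5)*3 + H = ((½)*(⅕)*(-11 - 5))*3 + H = ((½)*(⅕)*(-16))*3 + H = -8/5*3 + H = -24/5 + H)
18970 - w(M(1)) = 18970 - (-24/5 - 9) = 18970 - 1*(-69/5) = 18970 + 69/5 = 94919/5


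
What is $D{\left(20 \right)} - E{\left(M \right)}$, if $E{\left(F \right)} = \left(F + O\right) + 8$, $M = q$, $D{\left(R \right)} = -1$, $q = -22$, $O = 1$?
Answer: $12$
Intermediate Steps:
$M = -22$
$E{\left(F \right)} = 9 + F$ ($E{\left(F \right)} = \left(F + 1\right) + 8 = \left(1 + F\right) + 8 = 9 + F$)
$D{\left(20 \right)} - E{\left(M \right)} = -1 - \left(9 - 22\right) = -1 - -13 = -1 + 13 = 12$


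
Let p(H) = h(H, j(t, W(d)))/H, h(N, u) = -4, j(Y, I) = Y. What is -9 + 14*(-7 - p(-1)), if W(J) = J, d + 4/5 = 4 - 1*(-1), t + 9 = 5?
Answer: -163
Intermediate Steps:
t = -4 (t = -9 + 5 = -4)
d = 21/5 (d = -⅘ + (4 - 1*(-1)) = -⅘ + (4 + 1) = -⅘ + 5 = 21/5 ≈ 4.2000)
p(H) = -4/H
-9 + 14*(-7 - p(-1)) = -9 + 14*(-7 - (-4)/(-1)) = -9 + 14*(-7 - (-4)*(-1)) = -9 + 14*(-7 - 1*4) = -9 + 14*(-7 - 4) = -9 + 14*(-11) = -9 - 154 = -163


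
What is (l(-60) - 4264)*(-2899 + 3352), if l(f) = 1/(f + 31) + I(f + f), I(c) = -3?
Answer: -56056032/29 ≈ -1.9330e+6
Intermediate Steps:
l(f) = -3 + 1/(31 + f) (l(f) = 1/(f + 31) - 3 = 1/(31 + f) - 3 = -3 + 1/(31 + f))
(l(-60) - 4264)*(-2899 + 3352) = ((-92 - 3*(-60))/(31 - 60) - 4264)*(-2899 + 3352) = ((-92 + 180)/(-29) - 4264)*453 = (-1/29*88 - 4264)*453 = (-88/29 - 4264)*453 = -123744/29*453 = -56056032/29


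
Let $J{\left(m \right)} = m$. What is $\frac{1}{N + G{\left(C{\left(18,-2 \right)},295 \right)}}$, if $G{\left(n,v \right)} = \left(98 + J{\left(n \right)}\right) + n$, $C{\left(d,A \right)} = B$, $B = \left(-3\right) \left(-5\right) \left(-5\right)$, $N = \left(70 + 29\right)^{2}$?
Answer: $\frac{1}{9749} \approx 0.00010257$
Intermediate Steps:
$N = 9801$ ($N = 99^{2} = 9801$)
$B = -75$ ($B = 15 \left(-5\right) = -75$)
$C{\left(d,A \right)} = -75$
$G{\left(n,v \right)} = 98 + 2 n$ ($G{\left(n,v \right)} = \left(98 + n\right) + n = 98 + 2 n$)
$\frac{1}{N + G{\left(C{\left(18,-2 \right)},295 \right)}} = \frac{1}{9801 + \left(98 + 2 \left(-75\right)\right)} = \frac{1}{9801 + \left(98 - 150\right)} = \frac{1}{9801 - 52} = \frac{1}{9749}$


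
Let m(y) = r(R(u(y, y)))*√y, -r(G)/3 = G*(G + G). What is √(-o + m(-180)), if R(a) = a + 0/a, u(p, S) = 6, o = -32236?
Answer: 2*√(8059 - 324*I*√5) ≈ 179.72 - 8.0622*I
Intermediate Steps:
R(a) = a (R(a) = a + 0 = a)
r(G) = -6*G² (r(G) = -3*G*(G + G) = -3*G*2*G = -6*G²)
m(y) = -216*√y (m(y) = (-6*6²)*√y = (-6*36)*√y = -216*√y)
√(-o + m(-180)) = √(-1*(-32236) - 1296*I*√5) = √(32236 - 1296*I*√5)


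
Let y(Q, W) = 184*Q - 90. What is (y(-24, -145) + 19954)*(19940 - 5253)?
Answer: 226884776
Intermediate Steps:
y(Q, W) = -90 + 184*Q
(y(-24, -145) + 19954)*(19940 - 5253) = ((-90 + 184*(-24)) + 19954)*(19940 - 5253) = ((-90 - 4416) + 19954)*14687 = (-4506 + 19954)*14687 = 15448*14687 = 226884776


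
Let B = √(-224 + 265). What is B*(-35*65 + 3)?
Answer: -2272*√41 ≈ -14548.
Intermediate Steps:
B = √41 ≈ 6.4031
B*(-35*65 + 3) = √41*(-35*65 + 3) = √41*(-2275 + 3) = √41*(-2272) = -2272*√41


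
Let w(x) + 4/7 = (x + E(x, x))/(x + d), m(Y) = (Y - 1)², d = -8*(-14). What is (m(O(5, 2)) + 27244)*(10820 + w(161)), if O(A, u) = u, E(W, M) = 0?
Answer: 80478051925/273 ≈ 2.9479e+8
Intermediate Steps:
d = 112
m(Y) = (-1 + Y)²
w(x) = -4/7 + x/(112 + x) (w(x) = -4/7 + (x + 0)/(x + 112) = -4/7 + x/(112 + x))
(m(O(5, 2)) + 27244)*(10820 + w(161)) = ((-1 + 2)² + 27244)*(10820 + (-448 + 3*161)/(7*(112 + 161))) = (1² + 27244)*(10820 + (⅐)*(-448 + 483)/273) = (1 + 27244)*(10820 + (⅐)*(1/273)*35) = 27245*(10820 + 5/273) = 27245*(2953865/273) = 80478051925/273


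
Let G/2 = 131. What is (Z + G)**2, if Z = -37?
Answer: 50625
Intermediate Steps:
G = 262 (G = 2*131 = 262)
(Z + G)**2 = (-37 + 262)**2 = 225**2 = 50625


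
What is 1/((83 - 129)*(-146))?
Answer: 1/6716 ≈ 0.00014890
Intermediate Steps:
1/((83 - 129)*(-146)) = 1/(-46*(-146)) = 1/6716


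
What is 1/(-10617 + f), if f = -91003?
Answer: -1/101620 ≈ -9.8406e-6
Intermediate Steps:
1/(-10617 + f) = 1/(-10617 - 91003) = 1/(-101620) = -1/101620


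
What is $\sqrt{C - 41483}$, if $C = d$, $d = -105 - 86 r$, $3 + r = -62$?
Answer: $i \sqrt{35998} \approx 189.73 i$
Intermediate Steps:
$r = -65$ ($r = -3 - 62 = -65$)
$d = 5485$ ($d = -105 - -5590 = -105 + 5590 = 5485$)
$C = 5485$
$\sqrt{C - 41483} = \sqrt{5485 - 41483} = \sqrt{-35998} = i \sqrt{35998}$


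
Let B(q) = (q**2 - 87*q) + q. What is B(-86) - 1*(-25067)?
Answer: 39859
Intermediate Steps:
B(q) = q**2 - 86*q
B(-86) - 1*(-25067) = -86*(-86 - 86) - 1*(-25067) = -86*(-172) + 25067 = 14792 + 25067 = 39859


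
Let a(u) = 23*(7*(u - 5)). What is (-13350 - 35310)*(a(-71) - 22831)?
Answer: 1706360220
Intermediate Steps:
a(u) = -805 + 161*u (a(u) = 23*(7*(-5 + u)) = 23*(-35 + 7*u) = -805 + 161*u)
(-13350 - 35310)*(a(-71) - 22831) = (-13350 - 35310)*((-805 + 161*(-71)) - 22831) = -48660*((-805 - 11431) - 22831) = -48660*(-12236 - 22831) = -48660*(-35067) = 1706360220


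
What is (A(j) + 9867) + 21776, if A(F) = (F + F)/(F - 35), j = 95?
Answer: 189877/6 ≈ 31646.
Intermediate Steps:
A(F) = 2*F/(-35 + F) (A(F) = (2*F)/(-35 + F) = 2*F/(-35 + F))
(A(j) + 9867) + 21776 = (2*95/(-35 + 95) + 9867) + 21776 = (2*95/60 + 9867) + 21776 = (2*95*(1/60) + 9867) + 21776 = (19/6 + 9867) + 21776 = 59221/6 + 21776 = 189877/6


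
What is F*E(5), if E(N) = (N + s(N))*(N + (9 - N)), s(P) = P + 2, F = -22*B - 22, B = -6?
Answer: 11880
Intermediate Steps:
F = 110 (F = -22*(-6) - 22 = 132 - 22 = 110)
s(P) = 2 + P
E(N) = 18 + 18*N (E(N) = (N + (2 + N))*(N + (9 - N)) = (2 + 2*N)*9 = 18 + 18*N)
F*E(5) = 110*(18 + 18*5) = 110*(18 + 90) = 110*108 = 11880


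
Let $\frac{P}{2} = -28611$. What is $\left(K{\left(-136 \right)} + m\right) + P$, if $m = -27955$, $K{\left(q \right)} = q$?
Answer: $-85313$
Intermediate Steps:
$P = -57222$ ($P = 2 \left(-28611\right) = -57222$)
$\left(K{\left(-136 \right)} + m\right) + P = \left(-136 - 27955\right) - 57222 = -28091 - 57222 = -85313$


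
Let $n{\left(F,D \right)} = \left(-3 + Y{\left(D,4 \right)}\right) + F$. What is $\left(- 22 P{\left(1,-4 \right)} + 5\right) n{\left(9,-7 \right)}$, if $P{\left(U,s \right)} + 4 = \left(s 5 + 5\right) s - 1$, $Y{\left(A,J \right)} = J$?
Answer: $-12050$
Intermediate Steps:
$P{\left(U,s \right)} = -5 + s \left(5 + 5 s\right)$ ($P{\left(U,s \right)} = -4 + \left(\left(s 5 + 5\right) s - 1\right) = -4 + \left(\left(5 s + 5\right) s - 1\right) = -4 + \left(\left(5 + 5 s\right) s - 1\right) = -4 + \left(s \left(5 + 5 s\right) - 1\right) = -4 + \left(-1 + s \left(5 + 5 s\right)\right) = -5 + s \left(5 + 5 s\right)$)
$n{\left(F,D \right)} = 1 + F$ ($n{\left(F,D \right)} = \left(-3 + 4\right) + F = 1 + F$)
$\left(- 22 P{\left(1,-4 \right)} + 5\right) n{\left(9,-7 \right)} = \left(- 22 \left(-5 + 5 \left(-4\right) + 5 \left(-4\right)^{2}\right) + 5\right) \left(1 + 9\right) = \left(- 22 \left(-5 - 20 + 5 \cdot 16\right) + 5\right) 10 = \left(- 22 \left(-5 - 20 + 80\right) + 5\right) 10 = \left(\left(-22\right) 55 + 5\right) 10 = \left(-1210 + 5\right) 10 = \left(-1205\right) 10 = -12050$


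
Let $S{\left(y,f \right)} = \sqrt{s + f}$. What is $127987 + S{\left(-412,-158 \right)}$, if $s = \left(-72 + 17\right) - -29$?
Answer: $127987 + 2 i \sqrt{46} \approx 1.2799 \cdot 10^{5} + 13.565 i$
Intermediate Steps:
$s = -26$ ($s = -55 + 29 = -26$)
$S{\left(y,f \right)} = \sqrt{-26 + f}$
$127987 + S{\left(-412,-158 \right)} = 127987 + \sqrt{-26 - 158} = 127987 + \sqrt{-184} = 127987 + 2 i \sqrt{46}$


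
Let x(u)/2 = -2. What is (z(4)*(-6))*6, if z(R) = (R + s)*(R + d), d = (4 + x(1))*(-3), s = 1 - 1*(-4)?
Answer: -1296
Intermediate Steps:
s = 5 (s = 1 + 4 = 5)
x(u) = -4 (x(u) = 2*(-2) = -4)
d = 0 (d = (4 - 4)*(-3) = 0*(-3) = 0)
z(R) = R*(5 + R) (z(R) = (R + 5)*(R + 0) = (5 + R)*R = R*(5 + R))
(z(4)*(-6))*6 = ((4*(5 + 4))*(-6))*6 = ((4*9)*(-6))*6 = (36*(-6))*6 = -216*6 = -1296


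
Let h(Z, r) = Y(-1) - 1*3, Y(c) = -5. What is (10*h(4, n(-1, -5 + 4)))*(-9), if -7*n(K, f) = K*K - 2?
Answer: 720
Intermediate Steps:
n(K, f) = 2/7 - K²/7 (n(K, f) = -(K*K - 2)/7 = -(K² - 2)/7 = -(-2 + K²)/7 = 2/7 - K²/7)
h(Z, r) = -8 (h(Z, r) = -5 - 1*3 = -5 - 3 = -8)
(10*h(4, n(-1, -5 + 4)))*(-9) = (10*(-8))*(-9) = -80*(-9) = 720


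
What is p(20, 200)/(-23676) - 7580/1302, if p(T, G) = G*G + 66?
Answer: -6434167/856282 ≈ -7.5141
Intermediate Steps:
p(T, G) = 66 + G**2 (p(T, G) = G**2 + 66 = 66 + G**2)
p(20, 200)/(-23676) - 7580/1302 = (66 + 200**2)/(-23676) - 7580/1302 = (66 + 40000)*(-1/23676) - 7580*1/1302 = 40066*(-1/23676) - 3790/651 = -20033/11838 - 3790/651 = -6434167/856282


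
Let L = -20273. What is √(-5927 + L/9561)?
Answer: 8*I*√8468703555/9561 ≈ 77.001*I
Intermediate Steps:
√(-5927 + L/9561) = √(-5927 - 20273/9561) = √(-56688320/9561) = 8*I*√8468703555/9561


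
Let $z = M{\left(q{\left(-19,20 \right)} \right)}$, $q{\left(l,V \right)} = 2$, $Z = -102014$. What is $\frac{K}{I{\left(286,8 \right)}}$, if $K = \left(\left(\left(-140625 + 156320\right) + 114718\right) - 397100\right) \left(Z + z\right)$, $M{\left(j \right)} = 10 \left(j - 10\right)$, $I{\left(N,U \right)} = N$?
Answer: $\frac{13613571289}{143} \approx 9.52 \cdot 10^{7}$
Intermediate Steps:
$M{\left(j \right)} = -100 + 10 j$ ($M{\left(j \right)} = 10 \left(-10 + j\right) = -100 + 10 j$)
$z = -80$ ($z = -100 + 10 \cdot 2 = -100 + 20 = -80$)
$K = 27227142578$ ($K = \left(\left(\left(-140625 + 156320\right) + 114718\right) - 397100\right) \left(-102014 - 80\right) = \left(\left(15695 + 114718\right) - 397100\right) \left(-102094\right) = \left(130413 - 397100\right) \left(-102094\right) = \left(-266687\right) \left(-102094\right) = 27227142578$)
$\frac{K}{I{\left(286,8 \right)}} = \frac{27227142578}{286} = 27227142578 \cdot \frac{1}{286} = \frac{13613571289}{143}$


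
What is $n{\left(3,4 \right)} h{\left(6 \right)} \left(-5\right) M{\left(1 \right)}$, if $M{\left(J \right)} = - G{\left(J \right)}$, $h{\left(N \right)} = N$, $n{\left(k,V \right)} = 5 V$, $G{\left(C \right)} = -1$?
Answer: $-600$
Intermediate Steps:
$M{\left(J \right)} = 1$ ($M{\left(J \right)} = \left(-1\right) \left(-1\right) = 1$)
$n{\left(3,4 \right)} h{\left(6 \right)} \left(-5\right) M{\left(1 \right)} = 5 \cdot 4 \cdot 6 \left(-5\right) 1 = 20 \left(\left(-30\right) 1\right) = 20 \left(-30\right) = -600$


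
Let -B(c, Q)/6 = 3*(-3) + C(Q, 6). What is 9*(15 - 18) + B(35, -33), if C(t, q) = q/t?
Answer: 309/11 ≈ 28.091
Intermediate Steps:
B(c, Q) = 54 - 36/Q (B(c, Q) = -6*(3*(-3) + 6/Q) = -6*(-9 + 6/Q) = 54 - 36/Q)
9*(15 - 18) + B(35, -33) = 9*(15 - 18) + (54 - 36/(-33)) = 9*(-3) + (54 - 36*(-1/33)) = -27 + (54 + 12/11) = -27 + 606/11 = 309/11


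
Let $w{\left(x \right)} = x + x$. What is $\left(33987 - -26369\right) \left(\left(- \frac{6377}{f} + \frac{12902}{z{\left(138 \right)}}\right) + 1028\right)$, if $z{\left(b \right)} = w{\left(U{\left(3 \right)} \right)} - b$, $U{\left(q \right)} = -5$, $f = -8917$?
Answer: $\frac{506731321870}{8917} \approx 5.6828 \cdot 10^{7}$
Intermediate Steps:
$w{\left(x \right)} = 2 x$
$z{\left(b \right)} = -10 - b$ ($z{\left(b \right)} = 2 \left(-5\right) - b = -10 - b$)
$\left(33987 - -26369\right) \left(\left(- \frac{6377}{f} + \frac{12902}{z{\left(138 \right)}}\right) + 1028\right) = \left(33987 - -26369\right) \left(\left(- \frac{6377}{-8917} + \frac{12902}{-10 - 138}\right) + 1028\right) = \left(33987 + 26369\right) \left(\left(\left(-6377\right) \left(- \frac{1}{8917}\right) + \frac{12902}{-10 - 138}\right) + 1028\right) = 60356 \left(\left(\frac{6377}{8917} + \frac{12902}{-148}\right) + 1028\right) = 60356 \left(\left(\frac{6377}{8917} + 12902 \left(- \frac{1}{148}\right)\right) + 1028\right) = 60356 \left(\left(\frac{6377}{8917} - \frac{6451}{74}\right) + 1028\right) = 60356 \left(- \frac{1541937}{17834} + 1028\right) = 60356 \cdot \frac{16791415}{17834} = \frac{506731321870}{8917}$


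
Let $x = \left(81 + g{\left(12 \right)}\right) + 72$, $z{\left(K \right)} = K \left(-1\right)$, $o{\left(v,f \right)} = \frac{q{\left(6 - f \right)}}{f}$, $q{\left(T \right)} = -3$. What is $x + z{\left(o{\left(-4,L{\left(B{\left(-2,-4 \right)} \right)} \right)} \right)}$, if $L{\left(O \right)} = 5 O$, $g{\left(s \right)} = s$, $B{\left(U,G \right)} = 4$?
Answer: $\frac{3303}{20} \approx 165.15$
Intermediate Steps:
$o{\left(v,f \right)} = - \frac{3}{f}$
$z{\left(K \right)} = - K$
$x = 165$ ($x = \left(81 + 12\right) + 72 = 93 + 72 = 165$)
$x + z{\left(o{\left(-4,L{\left(B{\left(-2,-4 \right)} \right)} \right)} \right)} = 165 - - \frac{3}{5 \cdot 4} = 165 - - \frac{3}{20} = 165 + \frac{3}{20} = \frac{3303}{20}$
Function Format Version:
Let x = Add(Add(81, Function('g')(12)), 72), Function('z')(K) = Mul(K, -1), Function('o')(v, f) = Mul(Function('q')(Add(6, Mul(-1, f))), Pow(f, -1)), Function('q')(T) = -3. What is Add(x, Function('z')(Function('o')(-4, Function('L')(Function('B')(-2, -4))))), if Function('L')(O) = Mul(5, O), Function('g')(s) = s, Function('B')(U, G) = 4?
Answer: Rational(3303, 20) ≈ 165.15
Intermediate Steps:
Function('o')(v, f) = Mul(-3, Pow(f, -1))
Function('z')(K) = Mul(-1, K)
x = 165 (x = Add(Add(81, 12), 72) = Add(93, 72) = 165)
Add(x, Function('z')(Function('o')(-4, Function('L')(Function('B')(-2, -4))))) = Add(165, Mul(-1, Mul(-3, Pow(Mul(5, 4), -1)))) = Add(165, Mul(-1, Mul(-3, Pow(20, -1)))) = Add(165, Mul(-1, Mul(-3, Rational(1, 20)))) = Add(165, Mul(-1, Rational(-3, 20))) = Add(165, Rational(3, 20)) = Rational(3303, 20)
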